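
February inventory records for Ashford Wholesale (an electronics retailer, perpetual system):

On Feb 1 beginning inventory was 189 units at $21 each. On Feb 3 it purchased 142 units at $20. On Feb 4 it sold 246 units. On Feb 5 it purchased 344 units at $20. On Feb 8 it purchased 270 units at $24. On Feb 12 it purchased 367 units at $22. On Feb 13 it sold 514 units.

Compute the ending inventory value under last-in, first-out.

Ending inventory = $11,617

Feb 4, 246 sold [LIFO — newest first]: 142 @ $20 + 104 @ $21 = $5,024
Feb 13, 514 sold [LIFO — newest first]: 367 @ $22 + 147 @ $24 = $11,602
Total COGS = $5,024 + $11,602 = $16,626
Ending inventory: 85 @ $21 + 344 @ $20 + 123 @ $24 = $11,617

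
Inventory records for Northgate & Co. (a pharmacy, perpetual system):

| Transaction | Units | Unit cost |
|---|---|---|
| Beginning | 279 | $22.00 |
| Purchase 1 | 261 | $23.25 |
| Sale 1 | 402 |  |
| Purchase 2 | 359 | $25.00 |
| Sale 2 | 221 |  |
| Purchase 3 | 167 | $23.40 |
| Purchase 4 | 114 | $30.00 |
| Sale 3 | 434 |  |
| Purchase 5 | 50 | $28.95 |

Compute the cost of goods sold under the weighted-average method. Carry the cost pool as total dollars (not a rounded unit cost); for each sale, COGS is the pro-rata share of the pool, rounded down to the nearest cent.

After Beginning: 279 on hand, pool $6,138.00 (≈ $22.0000 each)
After Purchase 1: 540 on hand, pool $12,206.25 (≈ $22.6042 each)
Sale 1, sell 402: 402/540 × $12,206.25 → $9,086.87
After Purchase 2: 497 on hand, pool $12,094.38 (≈ $24.3348 each)
Sale 2, sell 221: 221/497 × $12,094.38 → $5,377.98
After Purchase 3: 443 on hand, pool $10,624.20 (≈ $23.9824 each)
After Purchase 4: 557 on hand, pool $14,044.20 (≈ $25.2140 each)
Sale 3, sell 434: 434/557 × $14,044.20 → $10,942.87
After Purchase 5: 173 on hand, pool $4,548.83 (≈ $26.2938 each)
Total COGS = $9,086.87 + $5,377.98 + $10,942.87 = $25,407.72
Ending inventory (cost pool remaining) = $4,548.83

COGS = $25,407.72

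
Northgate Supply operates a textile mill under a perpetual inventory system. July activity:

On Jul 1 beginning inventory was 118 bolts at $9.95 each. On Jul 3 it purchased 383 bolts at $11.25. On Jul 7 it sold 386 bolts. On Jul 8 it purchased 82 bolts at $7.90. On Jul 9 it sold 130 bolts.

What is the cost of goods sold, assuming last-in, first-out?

COGS = $5,464.00

Jul 7, 386 sold [LIFO — newest first]: 383 @ $11.25 + 3 @ $9.95 = $4,338.60
Jul 9, 130 sold [LIFO — newest first]: 82 @ $7.90 + 48 @ $9.95 = $1,125.40
Total COGS = $4,338.60 + $1,125.40 = $5,464.00
Ending inventory: 67 @ $9.95 = $666.65
Check: goods available $6,130.65 = COGS $5,464.00 + ending $666.65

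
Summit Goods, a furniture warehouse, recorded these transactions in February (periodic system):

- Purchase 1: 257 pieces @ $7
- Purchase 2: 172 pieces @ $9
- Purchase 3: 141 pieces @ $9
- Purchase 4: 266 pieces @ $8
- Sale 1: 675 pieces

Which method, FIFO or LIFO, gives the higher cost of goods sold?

FIFO COGS: 257 @ $7 + 172 @ $9 + 141 @ $9 + 105 @ $8 = $5,456
LIFO COGS: 266 @ $8 + 141 @ $9 + 172 @ $9 + 96 @ $7 = $5,617

LIFO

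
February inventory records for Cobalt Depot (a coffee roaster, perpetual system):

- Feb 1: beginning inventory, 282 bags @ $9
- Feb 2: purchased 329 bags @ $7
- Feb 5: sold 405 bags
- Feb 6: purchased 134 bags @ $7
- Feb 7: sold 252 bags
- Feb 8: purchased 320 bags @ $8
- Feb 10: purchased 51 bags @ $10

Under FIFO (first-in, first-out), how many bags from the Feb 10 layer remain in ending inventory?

Feb 5, 405 sold [FIFO — oldest first]: 282 @ $9 + 123 @ $7 = $3,399
Feb 7, 252 sold [FIFO — oldest first]: 206 @ $7 + 46 @ $7 = $1,764
Total COGS = $3,399 + $1,764 = $5,163
Ending inventory: 88 @ $7 + 320 @ $8 + 51 @ $10 = $3,686
Check: goods available $8,849 = COGS $5,163 + ending $3,686

51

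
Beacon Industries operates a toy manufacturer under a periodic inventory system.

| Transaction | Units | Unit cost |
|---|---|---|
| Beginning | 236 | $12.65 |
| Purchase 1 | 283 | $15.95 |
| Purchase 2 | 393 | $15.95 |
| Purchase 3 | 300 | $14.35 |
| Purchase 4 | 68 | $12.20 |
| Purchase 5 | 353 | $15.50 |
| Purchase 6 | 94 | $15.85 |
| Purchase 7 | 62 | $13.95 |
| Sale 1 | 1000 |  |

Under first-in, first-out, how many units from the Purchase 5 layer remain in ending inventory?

Sale 1 (1000) [FIFO — oldest first]: 236 @ $12.65 + 283 @ $15.95 + 393 @ $15.95 + 88 @ $14.35 = $15,030.40
Ending inventory: 212 @ $14.35 + 68 @ $12.20 + 353 @ $15.50 + 94 @ $15.85 + 62 @ $13.95 = $11,698.10

353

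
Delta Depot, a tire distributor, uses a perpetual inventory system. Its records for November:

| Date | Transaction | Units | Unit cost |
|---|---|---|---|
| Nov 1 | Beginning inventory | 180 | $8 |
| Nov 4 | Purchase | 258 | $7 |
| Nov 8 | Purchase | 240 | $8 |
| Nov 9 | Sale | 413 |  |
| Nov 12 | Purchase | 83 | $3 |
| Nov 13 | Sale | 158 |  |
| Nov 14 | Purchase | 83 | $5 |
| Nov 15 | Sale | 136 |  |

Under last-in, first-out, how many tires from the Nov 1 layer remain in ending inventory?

137

Nov 9, 413 sold [LIFO — newest first]: 240 @ $8 + 173 @ $7 = $3,131
Nov 13, 158 sold [LIFO — newest first]: 83 @ $3 + 75 @ $7 = $774
Nov 15, 136 sold [LIFO — newest first]: 83 @ $5 + 10 @ $7 + 43 @ $8 = $829
Total COGS = $3,131 + $774 + $829 = $4,734
Ending inventory: 137 @ $8 = $1,096
Check: goods available $5,830 = COGS $4,734 + ending $1,096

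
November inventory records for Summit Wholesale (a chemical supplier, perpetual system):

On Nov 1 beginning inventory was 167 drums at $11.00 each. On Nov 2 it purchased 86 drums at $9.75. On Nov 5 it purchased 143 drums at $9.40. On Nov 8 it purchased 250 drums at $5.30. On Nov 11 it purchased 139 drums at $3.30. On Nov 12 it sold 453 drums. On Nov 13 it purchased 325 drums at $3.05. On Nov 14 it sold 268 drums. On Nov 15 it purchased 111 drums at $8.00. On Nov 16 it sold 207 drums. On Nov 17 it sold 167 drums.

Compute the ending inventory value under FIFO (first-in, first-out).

Nov 12, 453 sold [FIFO — oldest first]: 167 @ $11.00 + 86 @ $9.75 + 143 @ $9.40 + 57 @ $5.30 = $4,321.80
Nov 14, 268 sold [FIFO — oldest first]: 193 @ $5.30 + 75 @ $3.30 = $1,270.40
Nov 16, 207 sold [FIFO — oldest first]: 64 @ $3.30 + 143 @ $3.05 = $647.35
Nov 17, 167 sold [FIFO — oldest first]: 167 @ $3.05 = $509.35
Total COGS = $4,321.80 + $1,270.40 + $647.35 + $509.35 = $6,748.90
Ending inventory: 15 @ $3.05 + 111 @ $8.00 = $933.75
Check: goods available $7,682.65 = COGS $6,748.90 + ending $933.75

Ending inventory = $933.75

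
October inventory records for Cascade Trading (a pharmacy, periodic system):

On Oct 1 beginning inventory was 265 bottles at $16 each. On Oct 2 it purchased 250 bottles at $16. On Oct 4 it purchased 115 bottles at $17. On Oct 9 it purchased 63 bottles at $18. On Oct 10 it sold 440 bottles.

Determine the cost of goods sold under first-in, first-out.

COGS = $7,040

Oct 10, 440 sold [FIFO — oldest first]: 265 @ $16 + 175 @ $16 = $7,040
Ending inventory: 75 @ $16 + 115 @ $17 + 63 @ $18 = $4,289
Check: goods available $11,329 = COGS $7,040 + ending $4,289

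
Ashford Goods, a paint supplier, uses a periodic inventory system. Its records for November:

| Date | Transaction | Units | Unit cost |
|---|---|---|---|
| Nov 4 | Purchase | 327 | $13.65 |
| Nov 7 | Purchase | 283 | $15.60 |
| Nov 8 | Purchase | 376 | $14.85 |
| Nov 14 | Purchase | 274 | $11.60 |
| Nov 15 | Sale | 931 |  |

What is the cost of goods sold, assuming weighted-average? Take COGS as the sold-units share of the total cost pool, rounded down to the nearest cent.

Nov 15, sell 931: 931/1260 × $17,640.35 → $13,034.25
Ending inventory (cost pool remaining) = $4,606.10
Check: goods available $17,640.35 = COGS $13,034.25 + ending $4,606.10

COGS = $13,034.25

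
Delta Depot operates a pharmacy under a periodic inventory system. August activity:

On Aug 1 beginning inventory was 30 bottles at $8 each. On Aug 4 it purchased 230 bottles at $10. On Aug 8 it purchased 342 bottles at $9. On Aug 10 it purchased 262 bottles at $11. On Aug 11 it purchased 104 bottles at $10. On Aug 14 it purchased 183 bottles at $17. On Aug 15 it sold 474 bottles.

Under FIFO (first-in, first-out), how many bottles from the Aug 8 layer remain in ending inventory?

Aug 15, 474 sold [FIFO — oldest first]: 30 @ $8 + 230 @ $10 + 214 @ $9 = $4,466
Ending inventory: 128 @ $9 + 262 @ $11 + 104 @ $10 + 183 @ $17 = $8,185
Check: goods available $12,651 = COGS $4,466 + ending $8,185

128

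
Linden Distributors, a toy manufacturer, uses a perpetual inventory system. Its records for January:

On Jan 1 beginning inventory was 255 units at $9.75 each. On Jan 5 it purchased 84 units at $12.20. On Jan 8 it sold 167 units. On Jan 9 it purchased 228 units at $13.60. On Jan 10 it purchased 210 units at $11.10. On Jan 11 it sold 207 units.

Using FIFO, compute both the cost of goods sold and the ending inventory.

Jan 8, 167 sold [FIFO — oldest first]: 167 @ $9.75 = $1,628.25
Jan 11, 207 sold [FIFO — oldest first]: 88 @ $9.75 + 84 @ $12.20 + 35 @ $13.60 = $2,358.80
Total COGS = $1,628.25 + $2,358.80 = $3,987.05
Ending inventory: 193 @ $13.60 + 210 @ $11.10 = $4,955.80
Check: goods available $8,942.85 = COGS $3,987.05 + ending $4,955.80

COGS = $3,987.05; ending inventory = $4,955.80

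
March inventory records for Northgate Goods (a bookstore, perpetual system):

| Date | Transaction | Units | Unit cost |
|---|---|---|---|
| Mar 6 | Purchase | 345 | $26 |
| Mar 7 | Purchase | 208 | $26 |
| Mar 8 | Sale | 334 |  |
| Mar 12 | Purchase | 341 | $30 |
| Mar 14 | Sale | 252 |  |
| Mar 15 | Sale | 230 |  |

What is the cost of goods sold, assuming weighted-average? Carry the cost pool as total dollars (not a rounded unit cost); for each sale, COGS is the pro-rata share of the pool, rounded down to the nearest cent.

COGS = $22,390.01

After Mar 6: 345 on hand, pool $8,970.00 (≈ $26.0000 each)
After Mar 7: 553 on hand, pool $14,378.00 (≈ $26.0000 each)
Mar 8, sell 334: 334/553 × $14,378.00 → $8,684.00
After Mar 12: 560 on hand, pool $15,924.00 (≈ $28.4357 each)
Mar 14, sell 252: 252/560 × $15,924.00 → $7,165.80
Mar 15, sell 230: 230/308 × $8,758.20 → $6,540.21
Total COGS = $8,684.00 + $7,165.80 + $6,540.21 = $22,390.01
Ending inventory (cost pool remaining) = $2,217.99
Check: goods available $24,608.00 = COGS $22,390.01 + ending $2,217.99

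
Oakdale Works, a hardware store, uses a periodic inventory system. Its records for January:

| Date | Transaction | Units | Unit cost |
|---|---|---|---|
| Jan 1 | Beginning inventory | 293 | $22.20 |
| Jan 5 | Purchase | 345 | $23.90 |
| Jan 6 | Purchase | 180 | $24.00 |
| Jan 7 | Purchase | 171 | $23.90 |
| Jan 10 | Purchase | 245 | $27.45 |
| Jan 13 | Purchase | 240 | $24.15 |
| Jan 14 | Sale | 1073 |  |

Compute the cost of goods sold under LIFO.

Jan 14, 1073 sold [LIFO — newest first]: 240 @ $24.15 + 245 @ $27.45 + 171 @ $23.90 + 180 @ $24.00 + 237 @ $23.90 = $26,592.45
Ending inventory: 293 @ $22.20 + 108 @ $23.90 = $9,085.80

COGS = $26,592.45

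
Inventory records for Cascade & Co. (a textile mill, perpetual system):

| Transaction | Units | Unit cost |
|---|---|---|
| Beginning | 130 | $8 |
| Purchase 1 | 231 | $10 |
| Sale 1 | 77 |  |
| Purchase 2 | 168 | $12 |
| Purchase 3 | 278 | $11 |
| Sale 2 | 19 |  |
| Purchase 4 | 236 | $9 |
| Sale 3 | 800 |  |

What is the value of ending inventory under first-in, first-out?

Ending inventory = $1,323

Sale 1 (77) [FIFO — oldest first]: 77 @ $8 = $616
Sale 2 (19) [FIFO — oldest first]: 19 @ $8 = $152
Sale 3 (800) [FIFO — oldest first]: 34 @ $8 + 231 @ $10 + 168 @ $12 + 278 @ $11 + 89 @ $9 = $8,457
Total COGS = $616 + $152 + $8,457 = $9,225
Ending inventory: 147 @ $9 = $1,323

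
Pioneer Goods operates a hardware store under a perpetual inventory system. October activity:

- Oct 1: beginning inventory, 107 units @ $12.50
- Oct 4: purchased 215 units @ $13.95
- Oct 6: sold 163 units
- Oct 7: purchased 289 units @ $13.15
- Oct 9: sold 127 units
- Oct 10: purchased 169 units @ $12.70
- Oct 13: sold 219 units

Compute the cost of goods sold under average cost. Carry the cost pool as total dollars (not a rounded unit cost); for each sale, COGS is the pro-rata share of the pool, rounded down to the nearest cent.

After Oct 1: 107 on hand, pool $1,337.50 (≈ $12.5000 each)
After Oct 4: 322 on hand, pool $4,336.75 (≈ $13.4682 each)
Oct 6, sell 163: 163/322 × $4,336.75 → $2,195.31
After Oct 7: 448 on hand, pool $5,941.79 (≈ $13.2629 each)
Oct 9, sell 127: 127/448 × $5,941.79 → $1,684.39
After Oct 10: 490 on hand, pool $6,403.70 (≈ $13.0688 each)
Oct 13, sell 219: 219/490 × $6,403.70 → $2,862.06
Total COGS = $2,195.31 + $1,684.39 + $2,862.06 = $6,741.76
Ending inventory (cost pool remaining) = $3,541.64
Check: goods available $10,283.40 = COGS $6,741.76 + ending $3,541.64

COGS = $6,741.76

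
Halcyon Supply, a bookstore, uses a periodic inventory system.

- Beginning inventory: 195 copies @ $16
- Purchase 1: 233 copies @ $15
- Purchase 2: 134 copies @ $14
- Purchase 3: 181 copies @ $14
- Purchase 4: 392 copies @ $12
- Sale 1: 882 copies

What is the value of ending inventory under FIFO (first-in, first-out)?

Ending inventory = $3,036

Sale 1 (882) [FIFO — oldest first]: 195 @ $16 + 233 @ $15 + 134 @ $14 + 181 @ $14 + 139 @ $12 = $12,693
Ending inventory: 253 @ $12 = $3,036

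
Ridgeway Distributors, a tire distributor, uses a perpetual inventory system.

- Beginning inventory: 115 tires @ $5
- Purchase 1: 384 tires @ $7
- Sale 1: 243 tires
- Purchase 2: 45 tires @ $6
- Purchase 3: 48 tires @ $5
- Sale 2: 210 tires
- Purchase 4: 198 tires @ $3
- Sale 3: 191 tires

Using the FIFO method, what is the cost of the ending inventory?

Sale 1 (243) [FIFO — oldest first]: 115 @ $5 + 128 @ $7 = $1,471
Sale 2 (210) [FIFO — oldest first]: 210 @ $7 = $1,470
Sale 3 (191) [FIFO — oldest first]: 46 @ $7 + 45 @ $6 + 48 @ $5 + 52 @ $3 = $988
Total COGS = $1,471 + $1,470 + $988 = $3,929
Ending inventory: 146 @ $3 = $438
Check: goods available $4,367 = COGS $3,929 + ending $438

Ending inventory = $438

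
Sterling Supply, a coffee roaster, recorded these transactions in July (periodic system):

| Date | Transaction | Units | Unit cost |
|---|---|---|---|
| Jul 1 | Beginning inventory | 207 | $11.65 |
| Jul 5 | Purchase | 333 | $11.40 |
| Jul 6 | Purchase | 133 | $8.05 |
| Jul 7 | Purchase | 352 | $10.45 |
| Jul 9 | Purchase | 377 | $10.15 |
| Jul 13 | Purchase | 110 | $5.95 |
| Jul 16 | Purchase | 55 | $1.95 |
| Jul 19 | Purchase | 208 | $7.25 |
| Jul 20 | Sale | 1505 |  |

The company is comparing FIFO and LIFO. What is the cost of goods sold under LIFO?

COGS = $13,923.35

FIFO COGS: 207 @ $11.65 + 333 @ $11.40 + 133 @ $8.05 + 352 @ $10.45 + 377 @ $10.15 + 103 @ $5.95 = $15,396.20
LIFO COGS: 208 @ $7.25 + 55 @ $1.95 + 110 @ $5.95 + 377 @ $10.15 + 352 @ $10.45 + 133 @ $8.05 + 270 @ $11.40 = $13,923.35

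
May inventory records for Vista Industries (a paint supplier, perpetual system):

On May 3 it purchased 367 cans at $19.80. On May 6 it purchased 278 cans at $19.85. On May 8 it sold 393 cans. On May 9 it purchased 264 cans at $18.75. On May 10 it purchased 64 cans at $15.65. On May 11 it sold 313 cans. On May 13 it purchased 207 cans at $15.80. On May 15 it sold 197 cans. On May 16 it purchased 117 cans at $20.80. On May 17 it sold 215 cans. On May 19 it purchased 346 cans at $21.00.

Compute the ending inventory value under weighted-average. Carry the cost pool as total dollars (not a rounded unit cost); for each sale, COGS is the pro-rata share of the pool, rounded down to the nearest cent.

After May 3: 367 on hand, pool $7,266.60 (≈ $19.8000 each)
After May 6: 645 on hand, pool $12,784.90 (≈ $19.8216 each)
May 8, sell 393: 393/645 × $12,784.90 → $7,789.86
After May 9: 516 on hand, pool $9,945.04 (≈ $19.2733 each)
After May 10: 580 on hand, pool $10,946.64 (≈ $18.8735 each)
May 11, sell 313: 313/580 × $10,946.64 → $5,907.41
After May 13: 474 on hand, pool $8,309.83 (≈ $17.5313 each)
May 15, sell 197: 197/474 × $8,309.83 → $3,453.66
After May 16: 394 on hand, pool $7,289.77 (≈ $18.5020 each)
May 17, sell 215: 215/394 × $7,289.77 → $3,977.92
After May 19: 525 on hand, pool $10,577.85 (≈ $20.1483 each)
Total COGS = $7,789.86 + $5,907.41 + $3,453.66 + $3,977.92 = $21,128.85
Ending inventory (cost pool remaining) = $10,577.85
Check: goods available $31,706.70 = COGS $21,128.85 + ending $10,577.85

Ending inventory = $10,577.85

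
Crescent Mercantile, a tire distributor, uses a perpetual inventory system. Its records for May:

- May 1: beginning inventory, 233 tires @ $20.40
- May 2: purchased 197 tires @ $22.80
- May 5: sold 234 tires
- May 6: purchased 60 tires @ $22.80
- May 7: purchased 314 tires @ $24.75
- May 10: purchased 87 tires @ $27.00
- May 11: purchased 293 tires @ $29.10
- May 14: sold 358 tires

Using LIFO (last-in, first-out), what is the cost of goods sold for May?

May 5, 234 sold [LIFO — newest first]: 197 @ $22.80 + 37 @ $20.40 = $5,246.40
May 14, 358 sold [LIFO — newest first]: 293 @ $29.10 + 65 @ $27.00 = $10,281.30
Total COGS = $5,246.40 + $10,281.30 = $15,527.70
Ending inventory: 196 @ $20.40 + 60 @ $22.80 + 314 @ $24.75 + 22 @ $27.00 = $13,731.90

COGS = $15,527.70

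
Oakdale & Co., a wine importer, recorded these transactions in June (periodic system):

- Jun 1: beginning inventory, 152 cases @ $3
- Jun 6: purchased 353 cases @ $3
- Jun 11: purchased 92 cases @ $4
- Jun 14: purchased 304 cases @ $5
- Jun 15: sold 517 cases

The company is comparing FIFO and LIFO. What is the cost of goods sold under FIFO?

COGS = $1,563

FIFO COGS: 152 @ $3 + 353 @ $3 + 12 @ $4 = $1,563
LIFO COGS: 304 @ $5 + 92 @ $4 + 121 @ $3 = $2,251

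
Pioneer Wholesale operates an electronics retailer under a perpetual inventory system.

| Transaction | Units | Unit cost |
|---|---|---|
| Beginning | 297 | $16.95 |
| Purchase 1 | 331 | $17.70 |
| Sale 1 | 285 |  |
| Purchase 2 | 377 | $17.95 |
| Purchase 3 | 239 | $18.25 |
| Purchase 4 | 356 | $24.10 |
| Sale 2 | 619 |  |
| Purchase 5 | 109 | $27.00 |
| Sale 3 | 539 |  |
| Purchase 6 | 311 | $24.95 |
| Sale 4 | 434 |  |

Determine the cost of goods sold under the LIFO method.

Sale 1 (285) [LIFO — newest first]: 285 @ $17.70 = $5,044.50
Sale 2 (619) [LIFO — newest first]: 356 @ $24.10 + 239 @ $18.25 + 24 @ $17.95 = $13,372.15
Sale 3 (539) [LIFO — newest first]: 109 @ $27.00 + 353 @ $17.95 + 46 @ $17.70 + 31 @ $16.95 = $10,619.00
Sale 4 (434) [LIFO — newest first]: 311 @ $24.95 + 123 @ $16.95 = $9,844.30
Total COGS = $5,044.50 + $13,372.15 + $10,619.00 + $9,844.30 = $38,879.95
Ending inventory: 143 @ $16.95 = $2,423.85
Check: goods available $41,303.80 = COGS $38,879.95 + ending $2,423.85

COGS = $38,879.95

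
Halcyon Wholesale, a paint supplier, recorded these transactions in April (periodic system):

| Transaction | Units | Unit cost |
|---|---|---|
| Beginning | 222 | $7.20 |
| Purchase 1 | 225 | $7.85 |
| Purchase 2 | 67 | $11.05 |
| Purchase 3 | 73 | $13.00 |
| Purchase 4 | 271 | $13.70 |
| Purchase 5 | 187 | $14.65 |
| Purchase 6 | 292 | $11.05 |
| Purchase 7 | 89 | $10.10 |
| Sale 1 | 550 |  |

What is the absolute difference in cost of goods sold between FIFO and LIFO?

$2,028.35

FIFO COGS: 222 @ $7.20 + 225 @ $7.85 + 67 @ $11.05 + 36 @ $13.00 = $4,573.00
LIFO COGS: 89 @ $10.10 + 292 @ $11.05 + 169 @ $14.65 = $6,601.35
Difference = |$4,573.00 − $6,601.35| = $2,028.35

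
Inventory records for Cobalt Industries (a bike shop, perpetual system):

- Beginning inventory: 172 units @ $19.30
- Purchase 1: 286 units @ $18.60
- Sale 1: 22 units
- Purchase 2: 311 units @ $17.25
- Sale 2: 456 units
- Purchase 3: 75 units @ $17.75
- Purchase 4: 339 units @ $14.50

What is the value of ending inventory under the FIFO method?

Sale 1 (22) [FIFO — oldest first]: 22 @ $19.30 = $424.60
Sale 2 (456) [FIFO — oldest first]: 150 @ $19.30 + 286 @ $18.60 + 20 @ $17.25 = $8,559.60
Total COGS = $424.60 + $8,559.60 = $8,984.20
Ending inventory: 291 @ $17.25 + 75 @ $17.75 + 339 @ $14.50 = $11,266.50

Ending inventory = $11,266.50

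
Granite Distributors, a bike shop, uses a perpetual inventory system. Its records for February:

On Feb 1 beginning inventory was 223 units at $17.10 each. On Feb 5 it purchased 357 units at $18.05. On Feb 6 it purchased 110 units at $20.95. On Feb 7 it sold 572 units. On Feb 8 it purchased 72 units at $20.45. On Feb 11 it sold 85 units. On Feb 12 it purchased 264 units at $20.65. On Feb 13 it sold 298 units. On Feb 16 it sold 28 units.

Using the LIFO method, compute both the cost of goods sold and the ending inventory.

COGS = $18,750.35; ending inventory = $735.30

Feb 7, 572 sold [LIFO — newest first]: 110 @ $20.95 + 357 @ $18.05 + 105 @ $17.10 = $10,543.85
Feb 11, 85 sold [LIFO — newest first]: 72 @ $20.45 + 13 @ $17.10 = $1,694.70
Feb 13, 298 sold [LIFO — newest first]: 264 @ $20.65 + 34 @ $17.10 = $6,033.00
Feb 16, 28 sold [LIFO — newest first]: 28 @ $17.10 = $478.80
Total COGS = $10,543.85 + $1,694.70 + $6,033.00 + $478.80 = $18,750.35
Ending inventory: 43 @ $17.10 = $735.30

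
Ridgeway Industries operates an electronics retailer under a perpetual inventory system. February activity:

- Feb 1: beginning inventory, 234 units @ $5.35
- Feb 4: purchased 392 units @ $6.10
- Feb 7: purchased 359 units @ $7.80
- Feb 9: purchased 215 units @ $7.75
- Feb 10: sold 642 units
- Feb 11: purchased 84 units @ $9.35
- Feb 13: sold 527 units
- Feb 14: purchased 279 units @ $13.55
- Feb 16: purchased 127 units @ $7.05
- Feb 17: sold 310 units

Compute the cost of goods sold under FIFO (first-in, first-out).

COGS = $11,537.20

Feb 10, 642 sold [FIFO — oldest first]: 234 @ $5.35 + 392 @ $6.10 + 16 @ $7.80 = $3,767.90
Feb 13, 527 sold [FIFO — oldest first]: 343 @ $7.80 + 184 @ $7.75 = $4,101.40
Feb 17, 310 sold [FIFO — oldest first]: 31 @ $7.75 + 84 @ $9.35 + 195 @ $13.55 = $3,667.90
Total COGS = $3,767.90 + $4,101.40 + $3,667.90 = $11,537.20
Ending inventory: 84 @ $13.55 + 127 @ $7.05 = $2,033.55
Check: goods available $13,570.75 = COGS $11,537.20 + ending $2,033.55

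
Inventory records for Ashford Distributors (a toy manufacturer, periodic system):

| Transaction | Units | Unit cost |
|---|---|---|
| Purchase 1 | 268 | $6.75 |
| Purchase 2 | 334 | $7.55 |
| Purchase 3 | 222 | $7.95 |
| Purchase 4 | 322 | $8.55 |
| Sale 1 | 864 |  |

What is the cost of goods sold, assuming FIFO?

COGS = $6,437.60

Sale 1 (864) [FIFO — oldest first]: 268 @ $6.75 + 334 @ $7.55 + 222 @ $7.95 + 40 @ $8.55 = $6,437.60
Ending inventory: 282 @ $8.55 = $2,411.10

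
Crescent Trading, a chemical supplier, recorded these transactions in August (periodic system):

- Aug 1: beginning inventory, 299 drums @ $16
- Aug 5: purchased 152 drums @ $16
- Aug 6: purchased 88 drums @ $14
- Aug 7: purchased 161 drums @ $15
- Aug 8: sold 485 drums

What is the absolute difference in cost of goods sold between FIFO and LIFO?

$269

FIFO COGS: 299 @ $16 + 152 @ $16 + 34 @ $14 = $7,692
LIFO COGS: 161 @ $15 + 88 @ $14 + 152 @ $16 + 84 @ $16 = $7,423
Difference = |$7,692 − $7,423| = $269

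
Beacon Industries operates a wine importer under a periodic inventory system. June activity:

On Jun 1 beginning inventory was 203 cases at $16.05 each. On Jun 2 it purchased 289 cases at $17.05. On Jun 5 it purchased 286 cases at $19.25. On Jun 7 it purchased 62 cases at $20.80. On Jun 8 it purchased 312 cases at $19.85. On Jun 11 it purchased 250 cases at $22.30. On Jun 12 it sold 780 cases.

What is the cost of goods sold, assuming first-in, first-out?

Jun 12, 780 sold [FIFO — oldest first]: 203 @ $16.05 + 289 @ $17.05 + 286 @ $19.25 + 2 @ $20.80 = $13,732.70
Ending inventory: 60 @ $20.80 + 312 @ $19.85 + 250 @ $22.30 = $13,016.20
Check: goods available $26,748.90 = COGS $13,732.70 + ending $13,016.20

COGS = $13,732.70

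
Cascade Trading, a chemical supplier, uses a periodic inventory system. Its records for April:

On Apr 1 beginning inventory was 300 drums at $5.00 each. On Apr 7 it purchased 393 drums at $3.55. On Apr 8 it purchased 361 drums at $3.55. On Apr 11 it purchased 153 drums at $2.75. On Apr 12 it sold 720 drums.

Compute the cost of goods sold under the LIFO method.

Apr 12, 720 sold [LIFO — newest first]: 153 @ $2.75 + 361 @ $3.55 + 206 @ $3.55 = $2,433.60
Ending inventory: 300 @ $5.00 + 187 @ $3.55 = $2,163.85

COGS = $2,433.60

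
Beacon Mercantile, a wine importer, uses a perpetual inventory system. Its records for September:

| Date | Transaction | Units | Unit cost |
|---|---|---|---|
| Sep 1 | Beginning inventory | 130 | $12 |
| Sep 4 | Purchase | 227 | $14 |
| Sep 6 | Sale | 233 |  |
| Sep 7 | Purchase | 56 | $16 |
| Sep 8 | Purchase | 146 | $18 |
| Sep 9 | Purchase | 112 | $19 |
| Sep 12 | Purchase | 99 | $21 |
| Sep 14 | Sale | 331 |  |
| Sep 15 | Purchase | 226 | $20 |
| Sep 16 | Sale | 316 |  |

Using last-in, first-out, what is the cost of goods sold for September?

COGS = $15,597

Sep 6, 233 sold [LIFO — newest first]: 227 @ $14 + 6 @ $12 = $3,250
Sep 14, 331 sold [LIFO — newest first]: 99 @ $21 + 112 @ $19 + 120 @ $18 = $6,367
Sep 16, 316 sold [LIFO — newest first]: 226 @ $20 + 26 @ $18 + 56 @ $16 + 8 @ $12 = $5,980
Total COGS = $3,250 + $6,367 + $5,980 = $15,597
Ending inventory: 116 @ $12 = $1,392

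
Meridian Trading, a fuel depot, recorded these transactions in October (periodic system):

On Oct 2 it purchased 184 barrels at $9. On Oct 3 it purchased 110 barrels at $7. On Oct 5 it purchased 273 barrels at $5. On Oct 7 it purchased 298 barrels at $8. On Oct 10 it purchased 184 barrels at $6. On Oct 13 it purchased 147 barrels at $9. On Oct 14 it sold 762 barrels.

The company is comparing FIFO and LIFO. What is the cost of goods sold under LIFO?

FIFO COGS: 184 @ $9 + 110 @ $7 + 273 @ $5 + 195 @ $8 = $5,351
LIFO COGS: 147 @ $9 + 184 @ $6 + 298 @ $8 + 133 @ $5 = $5,476

COGS = $5,476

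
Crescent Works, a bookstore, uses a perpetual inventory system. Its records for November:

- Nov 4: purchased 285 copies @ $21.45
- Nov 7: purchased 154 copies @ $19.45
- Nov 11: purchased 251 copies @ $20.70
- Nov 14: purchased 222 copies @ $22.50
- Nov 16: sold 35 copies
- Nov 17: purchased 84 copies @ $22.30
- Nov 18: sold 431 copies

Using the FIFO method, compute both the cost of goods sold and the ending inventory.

Nov 16, 35 sold [FIFO — oldest first]: 35 @ $21.45 = $750.75
Nov 18, 431 sold [FIFO — oldest first]: 250 @ $21.45 + 154 @ $19.45 + 27 @ $20.70 = $8,916.70
Total COGS = $750.75 + $8,916.70 = $9,667.45
Ending inventory: 224 @ $20.70 + 222 @ $22.50 + 84 @ $22.30 = $11,505.00
Check: goods available $21,172.45 = COGS $9,667.45 + ending $11,505.00

COGS = $9,667.45; ending inventory = $11,505.00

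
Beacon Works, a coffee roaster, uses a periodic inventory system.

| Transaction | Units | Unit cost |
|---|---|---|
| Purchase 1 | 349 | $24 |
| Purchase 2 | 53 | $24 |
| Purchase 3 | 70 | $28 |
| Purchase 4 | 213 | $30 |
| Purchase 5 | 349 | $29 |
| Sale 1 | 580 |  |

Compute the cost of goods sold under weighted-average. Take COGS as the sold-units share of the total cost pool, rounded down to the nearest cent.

Sale 1, sell 580: 580/1034 × $28,119.00 → $15,772.74
Ending inventory (cost pool remaining) = $12,346.26

COGS = $15,772.74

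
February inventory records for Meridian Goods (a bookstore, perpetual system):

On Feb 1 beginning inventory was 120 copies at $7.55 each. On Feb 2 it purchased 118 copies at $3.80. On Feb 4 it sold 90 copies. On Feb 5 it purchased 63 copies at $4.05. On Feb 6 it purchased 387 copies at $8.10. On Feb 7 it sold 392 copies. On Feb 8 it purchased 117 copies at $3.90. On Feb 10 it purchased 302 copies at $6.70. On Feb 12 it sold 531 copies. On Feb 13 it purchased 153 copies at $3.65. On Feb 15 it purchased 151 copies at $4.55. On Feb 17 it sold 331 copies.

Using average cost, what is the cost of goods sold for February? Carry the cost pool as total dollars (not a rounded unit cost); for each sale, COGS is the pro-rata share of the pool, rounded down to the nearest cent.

After Feb 1: 120 on hand, pool $906.00 (≈ $7.5500 each)
After Feb 2: 238 on hand, pool $1,354.40 (≈ $5.6908 each)
Feb 4, sell 90: 90/238 × $1,354.40 → $512.16
After Feb 5: 211 on hand, pool $1,097.39 (≈ $5.2009 each)
After Feb 6: 598 on hand, pool $4,232.09 (≈ $7.0771 each)
Feb 7, sell 392: 392/598 × $4,232.09 → $2,774.21
After Feb 8: 323 on hand, pool $1,914.18 (≈ $5.9263 each)
After Feb 10: 625 on hand, pool $3,937.58 (≈ $6.3001 each)
Feb 12, sell 531: 531/625 × $3,937.58 → $3,345.36
After Feb 13: 247 on hand, pool $1,150.67 (≈ $4.6586 each)
After Feb 15: 398 on hand, pool $1,837.72 (≈ $4.6174 each)
Feb 17, sell 331: 331/398 × $1,837.72 → $1,528.35
Total COGS = $512.16 + $2,774.21 + $3,345.36 + $1,528.35 = $8,160.08
Ending inventory (cost pool remaining) = $309.37

COGS = $8,160.08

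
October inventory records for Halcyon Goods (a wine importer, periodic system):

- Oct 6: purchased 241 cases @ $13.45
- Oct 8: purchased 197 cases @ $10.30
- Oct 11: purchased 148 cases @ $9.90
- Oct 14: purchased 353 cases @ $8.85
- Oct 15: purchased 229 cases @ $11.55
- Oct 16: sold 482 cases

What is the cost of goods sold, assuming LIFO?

Oct 16, 482 sold [LIFO — newest first]: 229 @ $11.55 + 253 @ $8.85 = $4,884.00
Ending inventory: 241 @ $13.45 + 197 @ $10.30 + 148 @ $9.90 + 100 @ $8.85 = $7,620.75

COGS = $4,884.00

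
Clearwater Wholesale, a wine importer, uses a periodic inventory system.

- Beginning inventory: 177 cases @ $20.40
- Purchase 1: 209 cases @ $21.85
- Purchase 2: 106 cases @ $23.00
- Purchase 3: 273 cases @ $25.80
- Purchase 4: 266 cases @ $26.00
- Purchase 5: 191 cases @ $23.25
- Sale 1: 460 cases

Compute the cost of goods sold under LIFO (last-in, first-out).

COGS = $11,434.15

Sale 1 (460) [LIFO — newest first]: 191 @ $23.25 + 266 @ $26.00 + 3 @ $25.80 = $11,434.15
Ending inventory: 177 @ $20.40 + 209 @ $21.85 + 106 @ $23.00 + 270 @ $25.80 = $17,581.45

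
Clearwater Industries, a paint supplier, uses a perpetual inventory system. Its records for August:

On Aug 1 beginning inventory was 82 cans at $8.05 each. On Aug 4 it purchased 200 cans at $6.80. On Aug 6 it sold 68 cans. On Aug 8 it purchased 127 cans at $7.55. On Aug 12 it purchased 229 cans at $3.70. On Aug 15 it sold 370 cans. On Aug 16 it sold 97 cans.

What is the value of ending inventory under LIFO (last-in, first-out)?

Ending inventory = $802.90

Aug 6, 68 sold [LIFO — newest first]: 68 @ $6.80 = $462.40
Aug 15, 370 sold [LIFO — newest first]: 229 @ $3.70 + 127 @ $7.55 + 14 @ $6.80 = $1,901.35
Aug 16, 97 sold [LIFO — newest first]: 97 @ $6.80 = $659.60
Total COGS = $462.40 + $1,901.35 + $659.60 = $3,023.35
Ending inventory: 82 @ $8.05 + 21 @ $6.80 = $802.90
Check: goods available $3,826.25 = COGS $3,023.35 + ending $802.90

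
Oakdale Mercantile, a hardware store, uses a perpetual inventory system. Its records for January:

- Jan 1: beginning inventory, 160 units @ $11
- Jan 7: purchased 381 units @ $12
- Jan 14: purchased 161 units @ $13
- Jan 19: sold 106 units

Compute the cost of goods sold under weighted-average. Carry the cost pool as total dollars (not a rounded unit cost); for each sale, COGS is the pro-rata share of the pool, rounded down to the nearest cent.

COGS = $1,272.15

After Jan 1: 160 on hand, pool $1,760.00 (≈ $11.0000 each)
After Jan 7: 541 on hand, pool $6,332.00 (≈ $11.7043 each)
After Jan 14: 702 on hand, pool $8,425.00 (≈ $12.0014 each)
Jan 19, sell 106: 106/702 × $8,425.00 → $1,272.15
Ending inventory (cost pool remaining) = $7,152.85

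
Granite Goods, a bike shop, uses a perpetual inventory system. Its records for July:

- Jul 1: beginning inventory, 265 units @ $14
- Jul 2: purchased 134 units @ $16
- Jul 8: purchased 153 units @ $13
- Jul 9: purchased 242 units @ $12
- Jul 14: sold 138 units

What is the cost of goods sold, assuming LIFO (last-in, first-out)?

COGS = $1,656

Jul 14, 138 sold [LIFO — newest first]: 138 @ $12 = $1,656
Ending inventory: 265 @ $14 + 134 @ $16 + 153 @ $13 + 104 @ $12 = $9,091
Check: goods available $10,747 = COGS $1,656 + ending $9,091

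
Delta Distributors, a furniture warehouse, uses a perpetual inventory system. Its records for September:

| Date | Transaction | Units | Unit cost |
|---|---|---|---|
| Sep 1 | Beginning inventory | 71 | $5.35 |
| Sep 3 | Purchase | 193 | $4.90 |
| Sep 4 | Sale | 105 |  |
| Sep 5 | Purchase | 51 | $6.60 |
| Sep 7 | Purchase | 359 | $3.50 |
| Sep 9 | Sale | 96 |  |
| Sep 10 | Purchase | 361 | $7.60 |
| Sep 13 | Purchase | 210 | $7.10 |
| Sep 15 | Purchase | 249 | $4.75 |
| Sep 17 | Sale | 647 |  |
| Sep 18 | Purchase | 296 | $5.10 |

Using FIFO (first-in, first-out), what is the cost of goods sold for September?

COGS = $4,241.05

Sep 4, 105 sold [FIFO — oldest first]: 71 @ $5.35 + 34 @ $4.90 = $546.45
Sep 9, 96 sold [FIFO — oldest first]: 96 @ $4.90 = $470.40
Sep 17, 647 sold [FIFO — oldest first]: 63 @ $4.90 + 51 @ $6.60 + 359 @ $3.50 + 174 @ $7.60 = $3,224.20
Total COGS = $546.45 + $470.40 + $3,224.20 = $4,241.05
Ending inventory: 187 @ $7.60 + 210 @ $7.10 + 249 @ $4.75 + 296 @ $5.10 = $5,604.55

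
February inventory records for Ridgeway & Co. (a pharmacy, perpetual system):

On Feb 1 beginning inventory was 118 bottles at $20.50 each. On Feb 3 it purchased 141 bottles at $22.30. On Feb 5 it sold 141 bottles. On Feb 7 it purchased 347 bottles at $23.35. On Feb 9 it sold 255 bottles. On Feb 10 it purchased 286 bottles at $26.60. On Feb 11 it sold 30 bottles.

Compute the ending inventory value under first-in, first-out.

Feb 5, 141 sold [FIFO — oldest first]: 118 @ $20.50 + 23 @ $22.30 = $2,931.90
Feb 9, 255 sold [FIFO — oldest first]: 118 @ $22.30 + 137 @ $23.35 = $5,830.35
Feb 11, 30 sold [FIFO — oldest first]: 30 @ $23.35 = $700.50
Total COGS = $2,931.90 + $5,830.35 + $700.50 = $9,462.75
Ending inventory: 180 @ $23.35 + 286 @ $26.60 = $11,810.60

Ending inventory = $11,810.60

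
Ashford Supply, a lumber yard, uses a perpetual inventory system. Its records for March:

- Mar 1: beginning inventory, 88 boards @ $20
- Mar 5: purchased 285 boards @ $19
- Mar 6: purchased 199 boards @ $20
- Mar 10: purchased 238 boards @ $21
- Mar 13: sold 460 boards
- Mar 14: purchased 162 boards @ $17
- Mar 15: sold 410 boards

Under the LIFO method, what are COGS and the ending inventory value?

Mar 13, 460 sold [LIFO — newest first]: 238 @ $21 + 199 @ $20 + 23 @ $19 = $9,415
Mar 15, 410 sold [LIFO — newest first]: 162 @ $17 + 248 @ $19 = $7,466
Total COGS = $9,415 + $7,466 = $16,881
Ending inventory: 88 @ $20 + 14 @ $19 = $2,026

COGS = $16,881; ending inventory = $2,026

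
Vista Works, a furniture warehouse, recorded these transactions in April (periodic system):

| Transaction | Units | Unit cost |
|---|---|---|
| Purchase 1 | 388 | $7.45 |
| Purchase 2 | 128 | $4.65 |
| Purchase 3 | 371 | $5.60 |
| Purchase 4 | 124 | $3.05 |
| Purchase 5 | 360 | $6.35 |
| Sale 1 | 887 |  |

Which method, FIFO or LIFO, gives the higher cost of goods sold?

FIFO COGS: 388 @ $7.45 + 128 @ $4.65 + 371 @ $5.60 = $5,563.40
LIFO COGS: 360 @ $6.35 + 124 @ $3.05 + 371 @ $5.60 + 32 @ $4.65 = $4,890.60

FIFO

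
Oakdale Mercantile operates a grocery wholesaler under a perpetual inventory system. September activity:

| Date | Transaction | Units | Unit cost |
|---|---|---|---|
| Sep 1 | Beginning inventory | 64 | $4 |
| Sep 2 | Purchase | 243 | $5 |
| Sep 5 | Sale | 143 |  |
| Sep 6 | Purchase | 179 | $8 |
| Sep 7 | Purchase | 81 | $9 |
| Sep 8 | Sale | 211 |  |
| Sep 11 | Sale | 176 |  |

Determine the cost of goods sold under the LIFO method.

COGS = $3,484

Sep 5, 143 sold [LIFO — newest first]: 143 @ $5 = $715
Sep 8, 211 sold [LIFO — newest first]: 81 @ $9 + 130 @ $8 = $1,769
Sep 11, 176 sold [LIFO — newest first]: 49 @ $8 + 100 @ $5 + 27 @ $4 = $1,000
Total COGS = $715 + $1,769 + $1,000 = $3,484
Ending inventory: 37 @ $4 = $148
Check: goods available $3,632 = COGS $3,484 + ending $148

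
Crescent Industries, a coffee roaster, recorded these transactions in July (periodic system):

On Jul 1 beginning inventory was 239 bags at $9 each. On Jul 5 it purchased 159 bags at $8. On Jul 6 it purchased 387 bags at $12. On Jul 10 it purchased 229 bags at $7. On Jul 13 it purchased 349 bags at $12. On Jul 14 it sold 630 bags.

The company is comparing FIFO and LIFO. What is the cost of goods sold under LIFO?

FIFO COGS: 239 @ $9 + 159 @ $8 + 232 @ $12 = $6,207
LIFO COGS: 349 @ $12 + 229 @ $7 + 52 @ $12 = $6,415

COGS = $6,415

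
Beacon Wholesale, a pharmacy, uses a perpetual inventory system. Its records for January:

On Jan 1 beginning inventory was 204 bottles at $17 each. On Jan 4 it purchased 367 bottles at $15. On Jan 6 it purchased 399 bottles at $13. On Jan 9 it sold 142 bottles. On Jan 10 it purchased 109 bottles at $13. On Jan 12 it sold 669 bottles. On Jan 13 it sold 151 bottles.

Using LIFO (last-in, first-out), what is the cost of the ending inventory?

Ending inventory = $1,989

Jan 9, 142 sold [LIFO — newest first]: 142 @ $13 = $1,846
Jan 12, 669 sold [LIFO — newest first]: 109 @ $13 + 257 @ $13 + 303 @ $15 = $9,303
Jan 13, 151 sold [LIFO — newest first]: 64 @ $15 + 87 @ $17 = $2,439
Total COGS = $1,846 + $9,303 + $2,439 = $13,588
Ending inventory: 117 @ $17 = $1,989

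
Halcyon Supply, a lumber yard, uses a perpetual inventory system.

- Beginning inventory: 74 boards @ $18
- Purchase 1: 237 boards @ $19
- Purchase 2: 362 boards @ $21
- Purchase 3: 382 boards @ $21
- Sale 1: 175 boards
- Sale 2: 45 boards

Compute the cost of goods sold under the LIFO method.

COGS = $4,620

Sale 1 (175) [LIFO — newest first]: 175 @ $21 = $3,675
Sale 2 (45) [LIFO — newest first]: 45 @ $21 = $945
Total COGS = $3,675 + $945 = $4,620
Ending inventory: 74 @ $18 + 237 @ $19 + 362 @ $21 + 162 @ $21 = $16,839
Check: goods available $21,459 = COGS $4,620 + ending $16,839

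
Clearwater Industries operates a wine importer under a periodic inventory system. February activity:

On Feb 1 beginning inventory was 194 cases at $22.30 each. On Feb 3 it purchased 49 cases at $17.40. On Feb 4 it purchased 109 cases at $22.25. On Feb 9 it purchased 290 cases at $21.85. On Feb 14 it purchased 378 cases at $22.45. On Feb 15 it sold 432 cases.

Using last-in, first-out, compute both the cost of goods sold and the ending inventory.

COGS = $9,666.00; ending inventory = $12,760.65

Feb 15, 432 sold [LIFO — newest first]: 378 @ $22.45 + 54 @ $21.85 = $9,666.00
Ending inventory: 194 @ $22.30 + 49 @ $17.40 + 109 @ $22.25 + 236 @ $21.85 = $12,760.65
Check: goods available $22,426.65 = COGS $9,666.00 + ending $12,760.65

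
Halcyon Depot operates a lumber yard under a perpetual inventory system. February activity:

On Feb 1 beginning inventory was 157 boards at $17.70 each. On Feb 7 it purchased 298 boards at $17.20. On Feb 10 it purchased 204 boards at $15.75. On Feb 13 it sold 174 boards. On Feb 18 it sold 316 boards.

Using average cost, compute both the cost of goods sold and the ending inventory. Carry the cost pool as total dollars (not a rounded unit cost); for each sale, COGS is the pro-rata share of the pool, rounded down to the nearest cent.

COGS = $8,266.42; ending inventory = $2,851.08

After Feb 1: 157 on hand, pool $2,778.90 (≈ $17.7000 each)
After Feb 7: 455 on hand, pool $7,904.50 (≈ $17.3725 each)
After Feb 10: 659 on hand, pool $11,117.50 (≈ $16.8703 each)
Feb 13, sell 174: 174/659 × $11,117.50 → $2,935.42
Feb 18, sell 316: 316/485 × $8,182.08 → $5,331.00
Total COGS = $2,935.42 + $5,331.00 = $8,266.42
Ending inventory (cost pool remaining) = $2,851.08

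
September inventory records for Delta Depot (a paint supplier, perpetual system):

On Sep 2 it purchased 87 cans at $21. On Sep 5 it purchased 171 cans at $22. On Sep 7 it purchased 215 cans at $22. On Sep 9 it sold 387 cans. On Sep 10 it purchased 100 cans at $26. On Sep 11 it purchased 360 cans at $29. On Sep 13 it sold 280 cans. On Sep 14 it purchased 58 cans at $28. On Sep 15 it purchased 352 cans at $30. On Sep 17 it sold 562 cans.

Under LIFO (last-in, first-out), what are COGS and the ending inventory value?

COGS = $33,009; ending inventory = $2,534

Sep 9, 387 sold [LIFO — newest first]: 215 @ $22 + 171 @ $22 + 1 @ $21 = $8,513
Sep 13, 280 sold [LIFO — newest first]: 280 @ $29 = $8,120
Sep 17, 562 sold [LIFO — newest first]: 352 @ $30 + 58 @ $28 + 80 @ $29 + 72 @ $26 = $16,376
Total COGS = $8,513 + $8,120 + $16,376 = $33,009
Ending inventory: 86 @ $21 + 28 @ $26 = $2,534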